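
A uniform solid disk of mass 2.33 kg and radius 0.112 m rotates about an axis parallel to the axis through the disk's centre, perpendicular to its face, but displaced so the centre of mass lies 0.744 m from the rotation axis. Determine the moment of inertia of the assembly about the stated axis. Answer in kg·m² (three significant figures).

I_cm = (1/2)MR² = (1/2)(2.33)(0.112)² = 0.014614 kg·m²; centre at d = 0.744 m, so I = I_cm + Md² gives I = 0.014614 + (2.33)(0.744)² = 1.3044 kg·m².

1.30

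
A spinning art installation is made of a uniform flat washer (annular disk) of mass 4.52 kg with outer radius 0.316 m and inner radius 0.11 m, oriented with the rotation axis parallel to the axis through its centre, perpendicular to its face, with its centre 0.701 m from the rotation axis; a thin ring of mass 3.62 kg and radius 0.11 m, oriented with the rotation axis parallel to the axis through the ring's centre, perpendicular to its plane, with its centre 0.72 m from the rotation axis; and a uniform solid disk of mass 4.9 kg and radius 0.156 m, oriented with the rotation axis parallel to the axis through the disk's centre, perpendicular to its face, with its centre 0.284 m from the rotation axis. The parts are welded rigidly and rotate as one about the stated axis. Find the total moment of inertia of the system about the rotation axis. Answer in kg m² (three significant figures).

Annular disk: I_cm = (1/2)M(R²+r²) = (1/2)(4.52)[(0.316)² + (0.11)²] = 0.25302 kg m²; centre at d = 0.701 m, so I = I_cm + Md² gives I = 0.25302 + (4.52)(0.701)² = 2.4742 kg m².
Thin ring: I_cm = MR² = (3.62)(0.11)² = 0.043802 kg m²; centre at d = 0.72 m, so I = I_cm + Md² gives I = 0.043802 + (3.62)(0.72)² = 1.9204 kg m².
Solid disk: I_cm = (1/2)MR² = (1/2)(4.9)(0.156)² = 0.059623 kg m²; centre at d = 0.284 m, so I = I_cm + Md² gives I = 0.059623 + (4.9)(0.284)² = 0.45484 kg m².
Total I = 2.4742 + 1.9204 + 0.45484 = 4.8494 kg m².

4.85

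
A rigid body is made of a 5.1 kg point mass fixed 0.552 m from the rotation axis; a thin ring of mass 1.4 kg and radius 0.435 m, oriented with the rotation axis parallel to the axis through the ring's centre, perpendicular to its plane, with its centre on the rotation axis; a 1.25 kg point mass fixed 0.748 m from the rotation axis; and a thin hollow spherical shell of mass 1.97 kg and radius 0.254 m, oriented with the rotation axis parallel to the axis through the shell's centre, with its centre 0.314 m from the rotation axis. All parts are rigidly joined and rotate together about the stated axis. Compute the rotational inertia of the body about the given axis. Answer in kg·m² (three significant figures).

2.80

Point mass: I_cm = 0; centre at d = 0.552 m, so I = I_cm + Md² gives I = 0 + (5.1)(0.552)² = 1.554 kg·m².
Thin ring: I_cm = MR² = (1.4)(0.435)² = 0.26492 kg·m²; axis through the centre, so I = 0.26492 kg·m².
Point mass: I_cm = 0; centre at d = 0.748 m, so I = I_cm + Md² gives I = 0 + (1.25)(0.748)² = 0.69938 kg·m².
Spherical shell: I_cm = (2/3)MR² = (2/3)(1.97)(0.254)² = 0.084731 kg·m²; centre at d = 0.314 m, so I = I_cm + Md² gives I = 0.084731 + (1.97)(0.314)² = 0.27897 kg·m².
Total I = 1.554 + 0.26492 + 0.69938 + 0.27897 = 2.7973 kg·m².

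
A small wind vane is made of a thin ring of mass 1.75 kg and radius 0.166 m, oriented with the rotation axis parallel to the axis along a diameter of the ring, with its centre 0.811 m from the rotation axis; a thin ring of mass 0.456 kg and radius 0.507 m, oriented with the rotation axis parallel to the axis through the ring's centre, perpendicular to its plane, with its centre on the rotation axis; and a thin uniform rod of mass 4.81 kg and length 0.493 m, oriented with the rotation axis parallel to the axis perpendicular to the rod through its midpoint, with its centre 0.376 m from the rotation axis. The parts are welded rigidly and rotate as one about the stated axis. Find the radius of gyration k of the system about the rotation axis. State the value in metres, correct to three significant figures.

0.543

Thin ring: I_cm = (1/2)MR² = (1/2)(1.75)(0.166)² = 0.024112 kg m^2; centre at d = 0.811 m, so I = I_cm + Md² gives I = 0.024112 + (1.75)(0.811)² = 1.1751 kg m^2.
Thin ring: I_cm = MR² = (0.456)(0.507)² = 0.11721 kg m^2; axis through the centre, so I = 0.11721 kg m^2.
Thin rod: I_cm = (1/12)ML² = (1/12)(4.81)(0.493)² = 0.097422 kg m^2; centre at d = 0.376 m, so I = I_cm + Md² gives I = 0.097422 + (4.81)(0.376)² = 0.77744 kg m^2.
Total I = 2.0698 kg m^2; total mass M = 7.016 kg.
k = √(I/M) = √(2.0698/7.016) = 0.54315 m.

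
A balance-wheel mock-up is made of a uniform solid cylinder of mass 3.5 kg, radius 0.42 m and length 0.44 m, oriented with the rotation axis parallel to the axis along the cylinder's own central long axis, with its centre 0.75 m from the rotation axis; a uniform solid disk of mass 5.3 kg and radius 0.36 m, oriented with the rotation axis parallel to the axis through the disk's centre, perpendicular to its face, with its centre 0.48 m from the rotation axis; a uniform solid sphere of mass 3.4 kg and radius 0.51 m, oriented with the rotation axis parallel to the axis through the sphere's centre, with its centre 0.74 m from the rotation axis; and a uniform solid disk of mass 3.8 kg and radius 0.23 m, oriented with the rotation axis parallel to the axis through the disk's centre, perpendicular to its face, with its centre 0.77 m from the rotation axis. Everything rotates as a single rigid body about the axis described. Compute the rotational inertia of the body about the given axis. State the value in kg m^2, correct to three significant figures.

8.41

Solid cylinder: I_cm = (1/2)MR² = (1/2)(3.5)(0.42)² = 0.3087 kg m^2; centre at d = 0.75 m, so I = I_cm + Md² gives I = 0.3087 + (3.5)(0.75)² = 2.2774 kg m^2.
Solid disk: I_cm = (1/2)MR² = (1/2)(5.3)(0.36)² = 0.34344 kg m^2; centre at d = 0.48 m, so I = I_cm + Md² gives I = 0.34344 + (5.3)(0.48)² = 1.5646 kg m^2.
Solid sphere: I_cm = (2/5)MR² = (2/5)(3.4)(0.51)² = 0.35374 kg m^2; centre at d = 0.74 m, so I = I_cm + Md² gives I = 0.35374 + (3.4)(0.74)² = 2.2156 kg m^2.
Solid disk: I_cm = (1/2)MR² = (1/2)(3.8)(0.23)² = 0.10051 kg m^2; centre at d = 0.77 m, so I = I_cm + Md² gives I = 0.10051 + (3.8)(0.77)² = 2.3535 kg m^2.
Total I = 2.2774 + 1.5646 + 2.2156 + 2.3535 = 8.4111 kg m^2.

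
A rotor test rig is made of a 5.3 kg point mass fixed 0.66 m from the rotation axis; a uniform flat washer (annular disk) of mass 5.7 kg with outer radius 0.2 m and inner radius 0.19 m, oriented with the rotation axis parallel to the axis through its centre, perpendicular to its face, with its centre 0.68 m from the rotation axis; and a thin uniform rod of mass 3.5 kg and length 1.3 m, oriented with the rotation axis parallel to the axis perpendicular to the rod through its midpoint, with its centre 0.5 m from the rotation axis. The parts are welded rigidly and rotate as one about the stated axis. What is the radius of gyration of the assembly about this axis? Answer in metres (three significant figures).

0.671

Point mass: I_cm = 0; centre at d = 0.66 m, so I = I_cm + Md² gives I = 0 + (5.3)(0.66)² = 2.3087 kg·m².
Annular disk: I_cm = (1/2)M(R²+r²) = (1/2)(5.7)[(0.2)² + (0.19)²] = 0.21689 kg·m²; centre at d = 0.68 m, so I = I_cm + Md² gives I = 0.21689 + (5.7)(0.68)² = 2.8526 kg·m².
Thin rod: I_cm = (1/12)ML² = (1/12)(3.5)(1.3)² = 0.49292 kg·m²; centre at d = 0.5 m, so I = I_cm + Md² gives I = 0.49292 + (3.5)(0.5)² = 1.3679 kg·m².
Total I = 6.5292 kg·m²; total mass M = 14.5 kg.
k = √(I/M) = √(6.5292/14.5) = 0.67103 m.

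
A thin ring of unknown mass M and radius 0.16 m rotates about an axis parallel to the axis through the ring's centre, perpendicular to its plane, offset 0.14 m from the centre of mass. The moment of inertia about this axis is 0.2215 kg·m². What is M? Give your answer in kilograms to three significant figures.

I = I_cm + Md² = MR² + Md² = M·[1·(0.16)² + (0.14)²] = M·0.0452.
So M = 0.2215 / 0.0452 = 4.9004 kg.

4.90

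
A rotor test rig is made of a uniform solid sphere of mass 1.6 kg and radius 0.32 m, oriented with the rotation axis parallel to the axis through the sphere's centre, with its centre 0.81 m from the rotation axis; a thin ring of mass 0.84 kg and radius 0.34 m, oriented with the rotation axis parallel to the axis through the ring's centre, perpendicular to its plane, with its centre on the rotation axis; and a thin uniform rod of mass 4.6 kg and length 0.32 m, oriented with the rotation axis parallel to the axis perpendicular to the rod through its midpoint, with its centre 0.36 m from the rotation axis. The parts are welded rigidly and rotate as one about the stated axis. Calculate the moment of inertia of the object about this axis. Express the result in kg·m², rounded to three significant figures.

Solid sphere: I_cm = (2/5)MR² = (2/5)(1.6)(0.32)² = 0.065536 kg·m²; centre at d = 0.81 m, so I = I_cm + Md² gives I = 0.065536 + (1.6)(0.81)² = 1.1153 kg·m².
Thin ring: I_cm = MR² = (0.84)(0.34)² = 0.097104 kg·m²; axis through the centre, so I = 0.097104 kg·m².
Thin rod: I_cm = (1/12)ML² = (1/12)(4.6)(0.32)² = 0.039253 kg·m²; centre at d = 0.36 m, so I = I_cm + Md² gives I = 0.039253 + (4.6)(0.36)² = 0.63541 kg·m².
Total I = 1.1153 + 0.097104 + 0.63541 = 1.8478 kg·m².

1.85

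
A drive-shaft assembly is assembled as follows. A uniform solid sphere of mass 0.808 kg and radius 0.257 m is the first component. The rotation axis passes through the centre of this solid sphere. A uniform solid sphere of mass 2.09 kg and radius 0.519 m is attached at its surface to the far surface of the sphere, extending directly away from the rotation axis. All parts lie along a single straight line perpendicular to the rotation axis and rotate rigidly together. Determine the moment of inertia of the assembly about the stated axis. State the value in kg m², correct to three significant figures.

Solid sphere: I_cm = (2/5)MR² = (2/5)(0.808)(0.257)² = 0.021347 kg m²; axis through the centre, so I = 0.021347 kg m².
Solid sphere: I_cm = (2/5)MR² = (2/5)(2.09)(0.519)² = 0.22519 kg m²; centre at d = 0.257 + 0.519 = 0.776 m, so the parallel axis theorem gives I = 0.22519 + (2.09)(0.776)² = 1.4837 kg m².
Total I = 0.021347 + 1.4837 = 1.5051 kg m².

1.51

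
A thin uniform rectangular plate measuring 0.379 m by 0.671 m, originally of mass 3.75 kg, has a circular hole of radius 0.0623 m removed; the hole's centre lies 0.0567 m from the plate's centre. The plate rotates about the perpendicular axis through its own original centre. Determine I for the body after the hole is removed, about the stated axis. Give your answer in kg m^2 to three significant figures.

Unpierced body about its centre: I₀ = (1/12)M(a²+b²) = (1/12)(3.75)[(0.379)² + (0.671)²] = 0.18559 kg m^2.
The removed disk has mass m = M·πr²/(ab) = (3.75)·π(0.0623)²/(0.379·0.671) = 0.1798 kg (same uniform areal density).
Its moment of inertia about the rotation axis (parallel-axis theorem): I_hole = (1/2)mr² + md² = (1/2)(0.1798)(0.0623)² + (0.1798)(0.0567)² = 0.00092698 kg m^2.
Treating the hole as negative mass, I = I₀ − I_hole = 0.18559 − 0.00092698 = 0.18466 kg m^2.

0.185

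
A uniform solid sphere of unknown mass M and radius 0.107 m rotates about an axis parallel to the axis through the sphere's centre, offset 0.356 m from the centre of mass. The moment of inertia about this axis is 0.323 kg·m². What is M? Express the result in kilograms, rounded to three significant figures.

2.46

I = I_cm + Md² = (2/5)MR² + Md² = M·[0.4·(0.107)² + (0.356)²] = M·0.13132.
So M = 0.323 / 0.13132 = 2.4597 kg.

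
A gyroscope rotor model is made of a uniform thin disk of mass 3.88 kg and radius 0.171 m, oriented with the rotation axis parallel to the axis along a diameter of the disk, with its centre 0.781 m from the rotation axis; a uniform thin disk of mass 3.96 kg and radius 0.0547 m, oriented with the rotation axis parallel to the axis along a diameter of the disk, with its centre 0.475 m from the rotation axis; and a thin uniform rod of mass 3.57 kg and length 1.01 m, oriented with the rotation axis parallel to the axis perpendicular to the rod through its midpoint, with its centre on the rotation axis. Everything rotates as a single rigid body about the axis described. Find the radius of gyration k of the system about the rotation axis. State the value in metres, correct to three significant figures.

Thin disk: I_cm = (1/4)MR² = (1/4)(3.88)(0.171)² = 0.028364 kg·m²; centre at d = 0.781 m, so the parallel axis theorem gives I = 0.028364 + (3.88)(0.781)² = 2.395 kg·m².
Thin disk: I_cm = (1/4)MR² = (1/4)(3.96)(0.0547)² = 0.0029622 kg·m²; centre at d = 0.475 m, so the parallel axis theorem gives I = 0.0029622 + (3.96)(0.475)² = 0.89644 kg·m².
Thin rod: I_cm = (1/12)ML² = (1/12)(3.57)(1.01)² = 0.30348 kg·m²; axis through the centre, so I = 0.30348 kg·m².
Total I = 3.5949 kg·m²; total mass M = 11.41 kg.
k = √(I/M) = √(3.5949/11.41) = 0.56131 m.

0.561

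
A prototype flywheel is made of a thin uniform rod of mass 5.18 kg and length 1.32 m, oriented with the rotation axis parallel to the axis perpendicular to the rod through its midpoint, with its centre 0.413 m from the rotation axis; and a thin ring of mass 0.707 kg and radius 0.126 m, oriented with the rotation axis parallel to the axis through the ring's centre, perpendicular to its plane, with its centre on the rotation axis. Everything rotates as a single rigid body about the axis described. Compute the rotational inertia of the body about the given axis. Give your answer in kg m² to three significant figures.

1.65

Thin rod: I_cm = (1/12)ML² = (1/12)(5.18)(1.32)² = 0.75214 kg m²; centre at d = 0.413 m, so I = I_cm + Md² gives I = 0.75214 + (5.18)(0.413)² = 1.6357 kg m².
Thin ring: I_cm = MR² = (0.707)(0.126)² = 0.011224 kg m²; axis through the centre, so I = 0.011224 kg m².
Total I = 1.6357 + 0.011224 = 1.6469 kg m².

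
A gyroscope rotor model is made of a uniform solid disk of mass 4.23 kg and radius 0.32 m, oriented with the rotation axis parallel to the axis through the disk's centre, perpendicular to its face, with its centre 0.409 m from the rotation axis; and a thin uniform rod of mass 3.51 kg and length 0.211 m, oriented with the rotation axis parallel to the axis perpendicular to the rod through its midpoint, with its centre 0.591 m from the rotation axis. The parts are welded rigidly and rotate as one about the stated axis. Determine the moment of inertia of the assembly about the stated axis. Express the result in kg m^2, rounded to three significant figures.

Solid disk: I_cm = (1/2)MR² = (1/2)(4.23)(0.32)² = 0.21658 kg m^2; centre at d = 0.409 m, so I = I_cm + Md² gives I = 0.21658 + (4.23)(0.409)² = 0.92417 kg m^2.
Thin rod: I_cm = (1/12)ML² = (1/12)(3.51)(0.211)² = 0.013022 kg m^2; centre at d = 0.591 m, so I = I_cm + Md² gives I = 0.013022 + (3.51)(0.591)² = 1.239 kg m^2.
Total I = 0.92417 + 1.239 = 2.1632 kg m^2.

2.16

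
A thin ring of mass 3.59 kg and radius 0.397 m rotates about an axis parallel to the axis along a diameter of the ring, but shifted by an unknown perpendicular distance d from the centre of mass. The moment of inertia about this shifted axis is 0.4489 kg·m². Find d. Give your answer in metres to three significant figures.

0.215

About the centre-of-mass axis, I_cm = (1/2)MR² = (1/2)(3.59)(0.397)² = 0.28291 kg·m².
Parallel axis theorem: I = I_cm + Md², so Md² = 0.4489 − 0.28291 = 0.16599 kg·m².
d = √(0.16599 / 3.59) = 0.21503 m.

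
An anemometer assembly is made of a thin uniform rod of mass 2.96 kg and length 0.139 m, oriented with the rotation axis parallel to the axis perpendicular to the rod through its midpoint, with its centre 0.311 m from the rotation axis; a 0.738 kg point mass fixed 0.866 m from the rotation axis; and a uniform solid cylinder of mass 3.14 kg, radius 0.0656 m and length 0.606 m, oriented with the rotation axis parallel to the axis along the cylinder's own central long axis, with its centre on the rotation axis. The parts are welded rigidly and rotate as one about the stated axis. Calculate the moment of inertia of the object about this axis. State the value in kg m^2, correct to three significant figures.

Thin rod: I_cm = (1/12)ML² = (1/12)(2.96)(0.139)² = 0.0047658 kg m^2; centre at d = 0.311 m, so I = I_cm + Md² gives I = 0.0047658 + (2.96)(0.311)² = 0.29106 kg m^2.
Point mass: I_cm = 0; centre at d = 0.866 m, so I = I_cm + Md² gives I = 0 + (0.738)(0.866)² = 0.55347 kg m^2.
Solid cylinder: I_cm = (1/2)MR² = (1/2)(3.14)(0.0656)² = 0.0067563 kg m^2; axis through the centre, so I = 0.0067563 kg m^2.
Total I = 0.29106 + 0.55347 + 0.0067563 = 0.85128 kg m^2.

0.851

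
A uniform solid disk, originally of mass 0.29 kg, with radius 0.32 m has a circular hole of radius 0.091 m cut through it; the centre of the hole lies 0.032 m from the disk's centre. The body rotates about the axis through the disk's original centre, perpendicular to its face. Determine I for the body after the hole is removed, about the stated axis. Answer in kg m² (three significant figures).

0.0147

Unpierced body about its centre: I₀ = (1/2)MR² = (1/2)(0.29)(0.32)² = 0.014848 kg m².
The removed disk has mass m = M·(r/R)² = (0.29)(0.091/0.32)² = 0.023452 kg (same uniform areal density).
Its moment of inertia about the rotation axis (parallel-axis theorem): I_hole = (1/2)mr² + md² = (1/2)(0.023452)(0.091)² + (0.023452)(0.032)² = 0.00012112 kg m².
Treating the hole as negative mass, I = I₀ − I_hole = 0.014848 − 0.00012112 = 0.014727 kg m².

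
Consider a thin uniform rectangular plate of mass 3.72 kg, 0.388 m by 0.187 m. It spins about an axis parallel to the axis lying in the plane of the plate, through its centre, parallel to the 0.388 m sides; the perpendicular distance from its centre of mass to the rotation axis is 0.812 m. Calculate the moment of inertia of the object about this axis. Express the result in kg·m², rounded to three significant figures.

I_cm = (1/12)Mb² = (1/12)(3.72)(0.187)² = 0.01084 kg·m²; centre at d = 0.812 m, so the parallel axis theorem gives I = 0.01084 + (3.72)(0.812)² = 2.4636 kg·m².

2.46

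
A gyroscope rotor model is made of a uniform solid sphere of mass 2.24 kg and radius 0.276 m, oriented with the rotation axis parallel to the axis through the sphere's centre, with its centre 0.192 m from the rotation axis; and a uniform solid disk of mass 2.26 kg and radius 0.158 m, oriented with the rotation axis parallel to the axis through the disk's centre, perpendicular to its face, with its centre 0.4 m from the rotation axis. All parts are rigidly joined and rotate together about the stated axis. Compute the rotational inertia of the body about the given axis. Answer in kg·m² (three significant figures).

0.541

Solid sphere: I_cm = (2/5)MR² = (2/5)(2.24)(0.276)² = 0.068254 kg·m²; centre at d = 0.192 m, so I = I_cm + Md² gives I = 0.068254 + (2.24)(0.192)² = 0.15083 kg·m².
Solid disk: I_cm = (1/2)MR² = (1/2)(2.26)(0.158)² = 0.028209 kg·m²; centre at d = 0.4 m, so I = I_cm + Md² gives I = 0.028209 + (2.26)(0.4)² = 0.38981 kg·m².
Total I = 0.15083 + 0.38981 = 0.54064 kg·m².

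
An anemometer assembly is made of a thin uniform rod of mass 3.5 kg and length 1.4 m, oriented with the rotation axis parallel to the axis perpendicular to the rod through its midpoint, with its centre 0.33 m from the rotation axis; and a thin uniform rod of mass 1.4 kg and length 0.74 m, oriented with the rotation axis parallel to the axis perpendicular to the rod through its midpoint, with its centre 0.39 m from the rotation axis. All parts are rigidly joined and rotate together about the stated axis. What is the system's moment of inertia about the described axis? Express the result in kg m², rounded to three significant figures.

1.23

Thin rod: I_cm = (1/12)ML² = (1/12)(3.5)(1.4)² = 0.57167 kg m²; centre at d = 0.33 m, so I = I_cm + Md² gives I = 0.57167 + (3.5)(0.33)² = 0.95282 kg m².
Thin rod: I_cm = (1/12)ML² = (1/12)(1.4)(0.74)² = 0.063887 kg m²; centre at d = 0.39 m, so I = I_cm + Md² gives I = 0.063887 + (1.4)(0.39)² = 0.27683 kg m².
Total I = 0.95282 + 0.27683 = 1.2296 kg m².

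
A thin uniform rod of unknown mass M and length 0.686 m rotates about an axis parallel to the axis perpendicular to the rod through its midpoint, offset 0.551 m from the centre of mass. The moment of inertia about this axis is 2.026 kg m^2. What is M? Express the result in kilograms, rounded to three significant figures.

5.91

I = I_cm + Md² = (1/12)ML² + Md² = M·[0.0833333·(0.686)² + (0.551)²] = M·0.34282.
So M = 2.026 / 0.34282 = 5.9099 kg.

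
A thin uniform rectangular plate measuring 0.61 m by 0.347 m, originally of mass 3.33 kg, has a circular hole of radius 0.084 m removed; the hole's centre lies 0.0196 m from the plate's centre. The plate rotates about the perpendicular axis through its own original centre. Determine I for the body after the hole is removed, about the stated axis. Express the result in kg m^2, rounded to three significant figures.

Unpierced body about its centre: I₀ = (1/12)M(a²+b²) = (1/12)(3.33)[(0.61)² + (0.347)²] = 0.13667 kg m^2.
The removed disk has mass m = M·πr²/(ab) = (3.33)·π(0.084)²/(0.61·0.347) = 0.34873 kg (same uniform areal density).
Its moment of inertia about the rotation axis (parallel-axis theorem): I_hole = (1/2)mr² + md² = (1/2)(0.34873)(0.084)² + (0.34873)(0.0196)² = 0.0013643 kg m^2.
Treating the hole as negative mass, I = I₀ − I_hole = 0.13667 − 0.0013643 = 0.13531 kg m^2.

0.135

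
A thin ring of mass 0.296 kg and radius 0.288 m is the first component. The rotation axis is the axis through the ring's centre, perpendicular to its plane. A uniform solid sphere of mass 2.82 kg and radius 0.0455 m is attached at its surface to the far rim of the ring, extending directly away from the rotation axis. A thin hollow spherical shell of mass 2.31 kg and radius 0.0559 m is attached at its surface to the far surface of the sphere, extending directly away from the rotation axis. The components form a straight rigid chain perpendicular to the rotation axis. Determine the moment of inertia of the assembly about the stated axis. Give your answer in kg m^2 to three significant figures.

0.782

Thin ring: I_cm = MR² = (0.296)(0.288)² = 0.024551 kg m^2; axis through the centre, so I = 0.024551 kg m^2.
Solid sphere: I_cm = (2/5)MR² = (2/5)(2.82)(0.0455)² = 0.0023352 kg m^2; centre at d = 0.288 + 0.0455 = 0.3335 m, so the parallel axis theorem gives I = 0.0023352 + (2.82)(0.3335)² = 0.31598 kg m^2.
Spherical shell: I_cm = (2/3)MR² = (2/3)(2.31)(0.0559)² = 0.0048122 kg m^2; centre at d = 0.288 + 0.0455 + 0.0455 + 0.0559 = 0.4349 m, so the parallel axis theorem gives I = 0.0048122 + (2.31)(0.4349)² = 0.44172 kg m^2.
Total I = 0.024551 + 0.31598 + 0.44172 = 0.78225 kg m^2.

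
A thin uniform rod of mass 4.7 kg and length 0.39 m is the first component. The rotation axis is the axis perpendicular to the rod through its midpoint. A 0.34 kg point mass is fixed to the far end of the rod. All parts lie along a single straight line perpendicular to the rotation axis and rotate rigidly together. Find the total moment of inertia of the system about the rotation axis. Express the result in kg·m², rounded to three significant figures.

Thin rod: I_cm = (1/12)ML² = (1/12)(4.7)(0.39)² = 0.059573 kg·m²; axis through the centre, so I = 0.059573 kg·m².
Point mass: I_cm = 0; centre at d = 0.195 m, so I = I_cm + Md² gives I = 0 + (0.34)(0.195)² = 0.012929 kg·m².
Total I = 0.059573 + 0.012929 = 0.072501 kg·m².

0.0725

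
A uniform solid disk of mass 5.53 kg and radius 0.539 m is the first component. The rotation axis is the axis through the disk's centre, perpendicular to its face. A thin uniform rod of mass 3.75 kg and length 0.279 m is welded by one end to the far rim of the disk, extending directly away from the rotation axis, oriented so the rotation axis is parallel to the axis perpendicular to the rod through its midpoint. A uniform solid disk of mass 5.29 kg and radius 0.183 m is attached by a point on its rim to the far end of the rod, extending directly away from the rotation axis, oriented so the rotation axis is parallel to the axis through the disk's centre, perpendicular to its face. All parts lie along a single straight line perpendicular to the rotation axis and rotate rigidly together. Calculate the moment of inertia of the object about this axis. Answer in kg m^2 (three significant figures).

7.94

Solid disk: I_cm = (1/2)MR² = (1/2)(5.53)(0.539)² = 0.80329 kg m^2; axis through the centre, so I = 0.80329 kg m^2.
Thin rod: I_cm = (1/12)ML² = (1/12)(3.75)(0.279)² = 0.024325 kg m^2; centre at d = 0.539 + 0.1395 = 0.6785 m, so I = I_cm + Md² gives I = 0.024325 + (3.75)(0.6785)² = 1.7507 kg m^2.
Solid disk: I_cm = (1/2)MR² = (1/2)(5.29)(0.183)² = 0.088578 kg m^2; centre at d = 0.539 + 0.1395 + 0.1395 + 0.183 = 1.001 m, so I = I_cm + Md² gives I = 0.088578 + (5.29)(1.001)² = 5.3892 kg m^2.
Total I = 0.80329 + 1.7507 + 5.3892 = 7.9431 kg m^2.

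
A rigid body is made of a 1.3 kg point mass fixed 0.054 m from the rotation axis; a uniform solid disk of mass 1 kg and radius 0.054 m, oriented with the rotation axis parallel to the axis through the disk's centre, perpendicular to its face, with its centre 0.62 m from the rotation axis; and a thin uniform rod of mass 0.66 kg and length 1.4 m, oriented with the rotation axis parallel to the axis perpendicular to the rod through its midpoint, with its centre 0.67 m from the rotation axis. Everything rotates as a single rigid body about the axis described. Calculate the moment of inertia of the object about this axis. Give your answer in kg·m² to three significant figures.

0.794

Point mass: I_cm = 0; centre at d = 0.054 m, so the parallel axis theorem gives I = 0 + (1.3)(0.054)² = 0.0037908 kg·m².
Solid disk: I_cm = (1/2)MR² = (1/2)(1)(0.054)² = 0.001458 kg·m²; centre at d = 0.62 m, so the parallel axis theorem gives I = 0.001458 + (1)(0.62)² = 0.38586 kg·m².
Thin rod: I_cm = (1/12)ML² = (1/12)(0.66)(1.4)² = 0.1078 kg·m²; centre at d = 0.67 m, so the parallel axis theorem gives I = 0.1078 + (0.66)(0.67)² = 0.40407 kg·m².
Total I = 0.0037908 + 0.38586 + 0.40407 = 0.79372 kg·m².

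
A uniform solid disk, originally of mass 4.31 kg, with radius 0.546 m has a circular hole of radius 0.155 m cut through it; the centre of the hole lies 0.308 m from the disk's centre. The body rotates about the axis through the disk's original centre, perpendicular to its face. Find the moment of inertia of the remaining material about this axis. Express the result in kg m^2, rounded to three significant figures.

Unpierced body about its centre: I₀ = (1/2)MR² = (1/2)(4.31)(0.546)² = 0.64244 kg m^2.
The removed disk has mass m = M·(r/R)² = (4.31)(0.155/0.546)² = 0.34734 kg (same uniform areal density).
Its moment of inertia about the rotation axis (parallel-axis theorem): I_hole = (1/2)mr² + md² = (1/2)(0.34734)(0.155)² + (0.34734)(0.308)² = 0.037123 kg m^2.
Treating the hole as negative mass, I = I₀ − I_hole = 0.64244 − 0.037123 = 0.60532 kg m^2.

0.605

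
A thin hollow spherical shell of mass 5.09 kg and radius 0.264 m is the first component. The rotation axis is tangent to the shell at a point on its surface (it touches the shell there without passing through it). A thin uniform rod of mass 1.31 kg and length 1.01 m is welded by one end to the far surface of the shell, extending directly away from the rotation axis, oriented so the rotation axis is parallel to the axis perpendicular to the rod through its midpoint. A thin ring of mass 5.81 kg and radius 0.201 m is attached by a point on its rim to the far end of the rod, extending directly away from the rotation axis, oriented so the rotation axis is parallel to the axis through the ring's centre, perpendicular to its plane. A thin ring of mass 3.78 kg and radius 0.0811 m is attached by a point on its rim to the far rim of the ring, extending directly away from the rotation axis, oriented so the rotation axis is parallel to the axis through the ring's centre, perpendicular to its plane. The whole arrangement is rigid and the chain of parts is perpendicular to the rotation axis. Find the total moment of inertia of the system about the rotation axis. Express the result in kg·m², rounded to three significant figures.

Spherical shell: I_cm = (2/3)MR² = (2/3)(5.09)(0.264)² = 0.2365 kg·m²; centre at d = 0.264 m, so I = I_cm + Md² gives I = 0.2365 + (5.09)(0.264)² = 0.59125 kg·m².
Thin rod: I_cm = (1/12)ML² = (1/12)(1.31)(1.01)² = 0.11136 kg·m²; centre at d = 0.264 + 0.264 + 0.505 = 1.033 m, so I = I_cm + Md² gives I = 0.11136 + (1.31)(1.033)² = 1.5092 kg·m².
Thin ring: I_cm = MR² = (5.81)(0.201)² = 0.23473 kg·m²; centre at d = 0.264 + 0.264 + 0.505 + 0.505 + 0.201 = 1.739 m, so I = I_cm + Md² gives I = 0.23473 + (5.81)(1.739)² = 17.805 kg·m².
Thin ring: I_cm = MR² = (3.78)(0.0811)² = 0.024862 kg·m²; centre at d = 0.264 + 0.264 + 0.505 + 0.505 + 0.201 + 0.201 + 0.0811 = 2.0211 m, so I = I_cm + Md² gives I = 0.024862 + (3.78)(2.0211)² = 15.466 kg·m².
Total I = 0.59125 + 1.5092 + 17.805 + 15.466 = 35.371 kg·m².

35.4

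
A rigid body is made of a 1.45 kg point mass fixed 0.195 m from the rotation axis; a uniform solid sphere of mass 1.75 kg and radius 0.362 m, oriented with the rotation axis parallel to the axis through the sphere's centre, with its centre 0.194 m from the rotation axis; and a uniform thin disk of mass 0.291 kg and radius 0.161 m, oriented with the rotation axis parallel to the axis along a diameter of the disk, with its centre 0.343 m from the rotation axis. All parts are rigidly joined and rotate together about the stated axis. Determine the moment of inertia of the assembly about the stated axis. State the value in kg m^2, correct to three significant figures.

Point mass: I_cm = 0; centre at d = 0.195 m, so I = I_cm + Md² gives I = 0 + (1.45)(0.195)² = 0.055136 kg m^2.
Solid sphere: I_cm = (2/5)MR² = (2/5)(1.75)(0.362)² = 0.091731 kg m^2; centre at d = 0.194 m, so I = I_cm + Md² gives I = 0.091731 + (1.75)(0.194)² = 0.15759 kg m^2.
Thin disk: I_cm = (1/4)MR² = (1/4)(0.291)(0.161)² = 0.0018858 kg m^2; centre at d = 0.343 m, so I = I_cm + Md² gives I = 0.0018858 + (0.291)(0.343)² = 0.036122 kg m^2.
Total I = 0.055136 + 0.15759 + 0.036122 = 0.24885 kg m^2.

0.249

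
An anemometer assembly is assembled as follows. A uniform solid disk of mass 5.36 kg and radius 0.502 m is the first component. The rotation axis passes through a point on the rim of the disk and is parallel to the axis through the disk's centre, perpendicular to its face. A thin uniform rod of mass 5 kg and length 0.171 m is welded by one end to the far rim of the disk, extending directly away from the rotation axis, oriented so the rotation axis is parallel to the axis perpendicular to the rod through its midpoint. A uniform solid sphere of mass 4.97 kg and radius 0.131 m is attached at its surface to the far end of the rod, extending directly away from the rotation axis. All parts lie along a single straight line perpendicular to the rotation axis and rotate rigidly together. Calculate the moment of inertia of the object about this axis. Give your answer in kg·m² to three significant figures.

16.5

Solid disk: I_cm = (1/2)MR² = (1/2)(5.36)(0.502)² = 0.67537 kg·m²; centre at d = 0.502 m, so I = I_cm + Md² gives I = 0.67537 + (5.36)(0.502)² = 2.0261 kg·m².
Thin rod: I_cm = (1/12)ML² = (1/12)(5)(0.171)² = 0.012184 kg·m²; centre at d = 0.502 + 0.502 + 0.0855 = 1.0895 m, so I = I_cm + Md² gives I = 0.012184 + (5)(1.0895)² = 5.9472 kg·m².
Solid sphere: I_cm = (2/5)MR² = (2/5)(4.97)(0.131)² = 0.034116 kg·m²; centre at d = 0.502 + 0.502 + 0.0855 + 0.0855 + 0.131 = 1.306 m, so I = I_cm + Md² gives I = 0.034116 + (4.97)(1.306)² = 8.5111 kg·m².
Total I = 2.0261 + 5.9472 + 8.5111 = 16.484 kg·m².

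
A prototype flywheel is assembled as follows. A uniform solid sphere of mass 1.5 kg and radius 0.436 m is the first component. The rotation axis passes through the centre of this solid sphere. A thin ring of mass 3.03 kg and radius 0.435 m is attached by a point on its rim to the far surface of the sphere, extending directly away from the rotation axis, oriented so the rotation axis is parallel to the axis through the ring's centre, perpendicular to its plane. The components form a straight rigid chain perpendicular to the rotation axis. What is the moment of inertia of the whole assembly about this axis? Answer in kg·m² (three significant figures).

Solid sphere: I_cm = (2/5)MR² = (2/5)(1.5)(0.436)² = 0.11406 kg·m²; axis through the centre, so I = 0.11406 kg·m².
Thin ring: I_cm = MR² = (3.03)(0.435)² = 0.57335 kg·m²; centre at d = 0.436 + 0.435 = 0.871 m, so I = I_cm + Md² gives I = 0.57335 + (3.03)(0.871)² = 2.872 kg·m².
Total I = 0.11406 + 2.872 = 2.9861 kg·m².

2.99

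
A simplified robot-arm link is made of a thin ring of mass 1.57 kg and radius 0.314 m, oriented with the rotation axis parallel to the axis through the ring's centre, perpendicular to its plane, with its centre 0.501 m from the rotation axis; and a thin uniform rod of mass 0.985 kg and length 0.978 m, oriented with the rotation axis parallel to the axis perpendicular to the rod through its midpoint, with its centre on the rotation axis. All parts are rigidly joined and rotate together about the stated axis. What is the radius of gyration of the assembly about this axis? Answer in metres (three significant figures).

Thin ring: I_cm = MR² = (1.57)(0.314)² = 0.1548 kg m²; centre at d = 0.501 m, so I = I_cm + Md² gives I = 0.1548 + (1.57)(0.501)² = 0.54887 kg m².
Thin rod: I_cm = (1/12)ML² = (1/12)(0.985)(0.978)² = 0.078511 kg m²; axis through the centre, so I = 0.078511 kg m².
Total I = 0.62738 kg m²; total mass M = 2.555 kg.
k = √(I/M) = √(0.62738/2.555) = 0.49553 m.

0.496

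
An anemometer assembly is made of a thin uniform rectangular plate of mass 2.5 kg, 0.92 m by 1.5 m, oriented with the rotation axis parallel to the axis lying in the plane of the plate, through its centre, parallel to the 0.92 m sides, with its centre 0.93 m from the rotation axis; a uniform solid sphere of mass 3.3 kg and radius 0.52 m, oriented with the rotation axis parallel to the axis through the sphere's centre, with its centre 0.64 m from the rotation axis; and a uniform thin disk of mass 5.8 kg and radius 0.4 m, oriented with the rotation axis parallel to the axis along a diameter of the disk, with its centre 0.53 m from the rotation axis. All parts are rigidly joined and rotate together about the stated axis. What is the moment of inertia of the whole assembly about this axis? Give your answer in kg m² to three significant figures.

Rectangular plate: I_cm = (1/12)Mb² = (1/12)(2.5)(1.5)² = 0.46875 kg m²; centre at d = 0.93 m, so the parallel axis theorem gives I = 0.46875 + (2.5)(0.93)² = 2.631 kg m².
Solid sphere: I_cm = (2/5)MR² = (2/5)(3.3)(0.52)² = 0.35693 kg m²; centre at d = 0.64 m, so the parallel axis theorem gives I = 0.35693 + (3.3)(0.64)² = 1.7086 kg m².
Thin disk: I_cm = (1/4)MR² = (1/4)(5.8)(0.4)² = 0.232 kg m²; centre at d = 0.53 m, so the parallel axis theorem gives I = 0.232 + (5.8)(0.53)² = 1.8612 kg m².
Total I = 2.631 + 1.7086 + 1.8612 = 6.2008 kg m².

6.20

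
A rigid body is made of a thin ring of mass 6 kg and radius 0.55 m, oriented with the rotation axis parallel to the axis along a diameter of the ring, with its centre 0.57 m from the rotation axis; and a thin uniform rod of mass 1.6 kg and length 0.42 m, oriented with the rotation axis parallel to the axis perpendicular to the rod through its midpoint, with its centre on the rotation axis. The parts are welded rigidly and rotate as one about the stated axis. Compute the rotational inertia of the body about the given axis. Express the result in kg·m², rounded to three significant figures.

2.88

Thin ring: I_cm = (1/2)MR² = (1/2)(6)(0.55)² = 0.9075 kg·m²; centre at d = 0.57 m, so the parallel axis theorem gives I = 0.9075 + (6)(0.57)² = 2.8569 kg·m².
Thin rod: I_cm = (1/12)ML² = (1/12)(1.6)(0.42)² = 0.02352 kg·m²; axis through the centre, so I = 0.02352 kg·m².
Total I = 2.8569 + 0.02352 = 2.8804 kg·m².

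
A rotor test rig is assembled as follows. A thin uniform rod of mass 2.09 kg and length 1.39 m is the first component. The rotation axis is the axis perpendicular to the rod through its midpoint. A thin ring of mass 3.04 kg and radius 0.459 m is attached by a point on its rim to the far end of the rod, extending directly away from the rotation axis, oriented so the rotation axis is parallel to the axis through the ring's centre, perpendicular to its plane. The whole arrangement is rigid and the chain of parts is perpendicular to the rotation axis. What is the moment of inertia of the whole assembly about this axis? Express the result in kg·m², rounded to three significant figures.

Thin rod: I_cm = (1/12)ML² = (1/12)(2.09)(1.39)² = 0.33651 kg·m²; axis through the centre, so I = 0.33651 kg·m².
Thin ring: I_cm = MR² = (3.04)(0.459)² = 0.64047 kg·m²; centre at d = 0.695 + 0.459 = 1.154 m, so I = I_cm + Md² gives I = 0.64047 + (3.04)(1.154)² = 4.6889 kg·m².
Total I = 0.33651 + 4.6889 = 5.0254 kg·m².

5.03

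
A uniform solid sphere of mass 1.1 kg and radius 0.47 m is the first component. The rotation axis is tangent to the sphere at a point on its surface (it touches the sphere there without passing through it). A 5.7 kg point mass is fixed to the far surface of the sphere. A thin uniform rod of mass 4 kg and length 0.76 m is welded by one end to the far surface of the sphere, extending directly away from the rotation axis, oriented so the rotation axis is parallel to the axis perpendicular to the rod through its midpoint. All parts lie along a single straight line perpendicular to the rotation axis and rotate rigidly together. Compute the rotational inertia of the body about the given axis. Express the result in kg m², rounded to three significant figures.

12.5

Solid sphere: I_cm = (2/5)MR² = (2/5)(1.1)(0.47)² = 0.097196 kg m²; centre at d = 0.47 m, so I = I_cm + Md² gives I = 0.097196 + (1.1)(0.47)² = 0.34019 kg m².
Point mass: I_cm = 0; centre at d = 0.47 + 0.47 = 0.94 m, so I = I_cm + Md² gives I = 0 + (5.7)(0.94)² = 5.0365 kg m².
Thin rod: I_cm = (1/12)ML² = (1/12)(4)(0.76)² = 0.19253 kg m²; centre at d = 0.47 + 0.47 + 0.38 = 1.32 m, so I = I_cm + Md² gives I = 0.19253 + (4)(1.32)² = 7.1621 kg m².
Total I = 0.34019 + 5.0365 + 7.1621 = 12.539 kg m².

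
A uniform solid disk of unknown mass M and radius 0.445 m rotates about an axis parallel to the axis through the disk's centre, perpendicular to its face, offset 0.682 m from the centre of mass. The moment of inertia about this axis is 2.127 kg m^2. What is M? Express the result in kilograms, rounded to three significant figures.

I = I_cm + Md² = (1/2)MR² + Md² = M·[0.5·(0.445)² + (0.682)²] = M·0.56414.
So M = 2.127 / 0.56414 = 3.7704 kg.

3.77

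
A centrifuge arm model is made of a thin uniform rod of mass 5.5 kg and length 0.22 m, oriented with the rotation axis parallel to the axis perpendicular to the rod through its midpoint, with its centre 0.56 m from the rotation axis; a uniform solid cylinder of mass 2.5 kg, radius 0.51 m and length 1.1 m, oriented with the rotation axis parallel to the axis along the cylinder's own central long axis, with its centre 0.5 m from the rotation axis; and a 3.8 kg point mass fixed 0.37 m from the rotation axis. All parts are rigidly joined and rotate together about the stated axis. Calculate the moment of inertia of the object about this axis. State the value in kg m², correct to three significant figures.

Thin rod: I_cm = (1/12)ML² = (1/12)(5.5)(0.22)² = 0.022183 kg m²; centre at d = 0.56 m, so the parallel axis theorem gives I = 0.022183 + (5.5)(0.56)² = 1.747 kg m².
Solid cylinder: I_cm = (1/2)MR² = (1/2)(2.5)(0.51)² = 0.32512 kg m²; centre at d = 0.5 m, so the parallel axis theorem gives I = 0.32512 + (2.5)(0.5)² = 0.95012 kg m².
Point mass: I_cm = 0; centre at d = 0.37 m, so the parallel axis theorem gives I = 0 + (3.8)(0.37)² = 0.52022 kg m².
Total I = 1.747 + 0.95012 + 0.52022 = 3.2173 kg m².

3.22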